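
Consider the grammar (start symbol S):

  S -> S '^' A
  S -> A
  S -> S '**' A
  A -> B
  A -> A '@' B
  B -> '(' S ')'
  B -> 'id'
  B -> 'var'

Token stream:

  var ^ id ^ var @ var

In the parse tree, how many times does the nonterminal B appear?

[S [S [S [A [B var]]] ^ [A [B id]]] ^ [A [A [B var]] @ [B var]]]

4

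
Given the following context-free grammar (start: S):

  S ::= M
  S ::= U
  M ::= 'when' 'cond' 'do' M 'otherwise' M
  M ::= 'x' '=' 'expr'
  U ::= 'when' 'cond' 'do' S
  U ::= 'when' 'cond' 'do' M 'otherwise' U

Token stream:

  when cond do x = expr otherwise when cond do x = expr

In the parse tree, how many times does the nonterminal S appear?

2

[S [U when cond do [M x = expr] otherwise [U when cond do [S [M x = expr]]]]]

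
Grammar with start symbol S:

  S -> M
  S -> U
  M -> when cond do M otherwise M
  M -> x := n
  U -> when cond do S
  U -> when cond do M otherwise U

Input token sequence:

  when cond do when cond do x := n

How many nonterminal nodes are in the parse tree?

[S [U when cond do [S [U when cond do [S [M x := n]]]]]]

6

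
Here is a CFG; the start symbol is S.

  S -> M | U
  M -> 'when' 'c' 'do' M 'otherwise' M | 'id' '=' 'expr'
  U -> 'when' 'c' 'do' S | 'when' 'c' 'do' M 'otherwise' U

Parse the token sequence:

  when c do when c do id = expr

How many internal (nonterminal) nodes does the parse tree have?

6

[S [U when c do [S [U when c do [S [M id = expr]]]]]]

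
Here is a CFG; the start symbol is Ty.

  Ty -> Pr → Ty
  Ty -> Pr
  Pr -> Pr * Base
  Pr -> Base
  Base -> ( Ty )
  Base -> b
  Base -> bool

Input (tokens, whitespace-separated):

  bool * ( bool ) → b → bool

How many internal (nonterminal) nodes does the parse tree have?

[Ty [Pr [Pr [Base bool]] * [Base ( [Ty [Pr [Base bool]]] )]] → [Ty [Pr [Base b]] → [Ty [Pr [Base bool]]]]]

14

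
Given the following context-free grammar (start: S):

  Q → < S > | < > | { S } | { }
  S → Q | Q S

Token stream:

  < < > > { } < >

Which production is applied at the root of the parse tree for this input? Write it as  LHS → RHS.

S → Q S

[S [Q < [S [Q < >]] >] [S [Q { }] [S [Q < >]]]]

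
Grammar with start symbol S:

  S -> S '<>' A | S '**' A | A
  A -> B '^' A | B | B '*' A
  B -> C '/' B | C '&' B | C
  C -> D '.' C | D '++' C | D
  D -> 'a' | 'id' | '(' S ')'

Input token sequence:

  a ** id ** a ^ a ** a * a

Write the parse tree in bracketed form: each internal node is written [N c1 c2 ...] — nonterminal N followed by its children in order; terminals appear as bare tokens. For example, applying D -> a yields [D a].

[S [S [S [S [A [B [C [D a]]]]] ** [A [B [C [D id]]]]] ** [A [B [C [D a]]] ^ [A [B [C [D a]]]]]] ** [A [B [C [D a]]] * [A [B [C [D a]]]]]]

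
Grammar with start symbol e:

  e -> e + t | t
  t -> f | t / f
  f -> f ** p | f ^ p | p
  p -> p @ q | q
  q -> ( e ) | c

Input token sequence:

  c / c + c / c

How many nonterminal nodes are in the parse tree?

[e [e [t [t [f [p [q c]]]] / [f [p [q c]]]]] + [t [t [f [p [q c]]]] / [f [p [q c]]]]]

18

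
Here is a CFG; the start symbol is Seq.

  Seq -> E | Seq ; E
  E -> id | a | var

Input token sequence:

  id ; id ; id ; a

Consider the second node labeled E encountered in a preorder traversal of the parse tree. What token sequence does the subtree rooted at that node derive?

[Seq [Seq [Seq [Seq [E id]] ; [E id]] ; [E id]] ; [E a]]

id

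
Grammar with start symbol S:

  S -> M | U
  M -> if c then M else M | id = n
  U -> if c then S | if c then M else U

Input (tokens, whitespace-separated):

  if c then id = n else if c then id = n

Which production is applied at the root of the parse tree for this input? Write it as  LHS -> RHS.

[S [U if c then [M id = n] else [U if c then [S [M id = n]]]]]

S -> U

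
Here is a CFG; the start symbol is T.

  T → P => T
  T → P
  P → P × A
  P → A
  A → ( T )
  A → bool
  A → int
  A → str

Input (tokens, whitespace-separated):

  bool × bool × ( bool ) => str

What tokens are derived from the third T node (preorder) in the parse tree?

str

[T [P [P [P [A bool]] × [A bool]] × [A ( [T [P [A bool]]] )]] => [T [P [A str]]]]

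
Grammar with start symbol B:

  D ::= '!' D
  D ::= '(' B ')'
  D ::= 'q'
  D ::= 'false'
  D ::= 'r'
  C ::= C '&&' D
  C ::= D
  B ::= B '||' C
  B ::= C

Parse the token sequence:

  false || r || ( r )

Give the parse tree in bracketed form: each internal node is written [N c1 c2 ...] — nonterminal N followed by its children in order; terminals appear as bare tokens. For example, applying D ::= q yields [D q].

B
B || C
B || C || C
C || C || C
D || C || C
false || C || C
false || D || C
false || r || C
false || r || D
false || r || ( B )
false || r || ( C )
false || r || ( D )
false || r || ( r )

[B [B [B [C [D false]]] || [C [D r]]] || [C [D ( [B [C [D r]]] )]]]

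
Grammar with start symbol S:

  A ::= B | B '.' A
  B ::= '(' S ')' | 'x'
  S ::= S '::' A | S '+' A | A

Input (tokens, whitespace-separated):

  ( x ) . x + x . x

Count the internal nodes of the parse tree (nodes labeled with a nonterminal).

13

[S [S [A [B ( [S [A [B x]]] )] . [A [B x]]]] + [A [B x] . [A [B x]]]]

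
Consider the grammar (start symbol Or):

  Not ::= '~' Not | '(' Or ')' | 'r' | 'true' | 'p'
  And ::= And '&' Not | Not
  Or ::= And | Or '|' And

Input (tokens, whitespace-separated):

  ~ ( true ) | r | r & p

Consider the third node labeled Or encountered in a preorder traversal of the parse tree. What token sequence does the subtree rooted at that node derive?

~ ( true )

[Or [Or [Or [And [Not ~ [Not ( [Or [And [Not true]]] )]]]] | [And [Not r]]] | [And [And [Not r]] & [Not p]]]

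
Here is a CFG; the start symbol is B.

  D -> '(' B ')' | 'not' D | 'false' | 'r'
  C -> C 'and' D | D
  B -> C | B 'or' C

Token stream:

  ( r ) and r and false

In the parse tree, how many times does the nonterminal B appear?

[B [C [C [C [D ( [B [C [D r]]] )]] and [D r]] and [D false]]]

2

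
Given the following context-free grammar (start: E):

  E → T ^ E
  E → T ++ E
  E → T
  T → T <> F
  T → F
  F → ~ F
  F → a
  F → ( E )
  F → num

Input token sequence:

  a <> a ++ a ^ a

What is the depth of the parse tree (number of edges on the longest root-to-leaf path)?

[E [T [T [F a]] <> [F a]] ++ [E [T [F a]] ^ [E [T [F a]]]]]

5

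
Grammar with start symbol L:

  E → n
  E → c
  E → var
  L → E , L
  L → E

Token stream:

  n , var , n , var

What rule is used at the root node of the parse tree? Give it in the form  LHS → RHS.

[L [E n] , [L [E var] , [L [E n] , [L [E var]]]]]

L → E , L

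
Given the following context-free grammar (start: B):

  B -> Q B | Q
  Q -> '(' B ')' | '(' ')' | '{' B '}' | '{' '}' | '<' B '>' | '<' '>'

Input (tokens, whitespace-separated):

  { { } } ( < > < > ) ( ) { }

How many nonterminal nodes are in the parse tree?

14

[B [Q { [B [Q { }]] }] [B [Q ( [B [Q < >] [B [Q < >]]] )] [B [Q ( )] [B [Q { }]]]]]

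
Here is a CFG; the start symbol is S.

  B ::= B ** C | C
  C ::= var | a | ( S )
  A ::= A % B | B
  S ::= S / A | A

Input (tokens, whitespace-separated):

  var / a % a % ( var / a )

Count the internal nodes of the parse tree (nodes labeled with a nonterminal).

[S [S [A [B [C var]]]] / [A [A [A [B [C a]]] % [B [C a]]] % [B [C ( [S [S [A [B [C var]]]] / [A [B [C a]]]] )]]]]

22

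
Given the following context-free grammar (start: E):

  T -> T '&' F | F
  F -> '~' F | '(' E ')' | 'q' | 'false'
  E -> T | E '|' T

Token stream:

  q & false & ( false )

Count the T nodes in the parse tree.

4

[E [T [T [T [F q]] & [F false]] & [F ( [E [T [F false]]] )]]]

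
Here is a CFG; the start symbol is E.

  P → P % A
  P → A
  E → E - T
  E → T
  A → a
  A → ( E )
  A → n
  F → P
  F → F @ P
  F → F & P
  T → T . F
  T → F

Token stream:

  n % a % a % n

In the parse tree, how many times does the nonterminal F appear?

[E [T [F [P [P [P [P [A n]] % [A a]] % [A a]] % [A n]]]]]

1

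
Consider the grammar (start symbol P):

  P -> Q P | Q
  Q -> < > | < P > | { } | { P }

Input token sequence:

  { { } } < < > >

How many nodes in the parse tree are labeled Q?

4

[P [Q { [P [Q { }]] }] [P [Q < [P [Q < >]] >]]]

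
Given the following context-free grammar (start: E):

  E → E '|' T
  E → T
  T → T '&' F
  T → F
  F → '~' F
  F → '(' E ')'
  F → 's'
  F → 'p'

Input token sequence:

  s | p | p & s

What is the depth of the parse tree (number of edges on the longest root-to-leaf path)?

5

[E [E [E [T [F s]]] | [T [F p]]] | [T [T [F p]] & [F s]]]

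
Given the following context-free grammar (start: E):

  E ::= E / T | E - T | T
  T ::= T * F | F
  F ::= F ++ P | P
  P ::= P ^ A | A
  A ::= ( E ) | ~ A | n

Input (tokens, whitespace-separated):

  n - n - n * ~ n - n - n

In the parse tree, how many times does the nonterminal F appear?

6

[E [E [E [E [E [T [F [P [A n]]]]] - [T [F [P [A n]]]]] - [T [T [F [P [A n]]]] * [F [P [A ~ [A n]]]]]] - [T [F [P [A n]]]]] - [T [F [P [A n]]]]]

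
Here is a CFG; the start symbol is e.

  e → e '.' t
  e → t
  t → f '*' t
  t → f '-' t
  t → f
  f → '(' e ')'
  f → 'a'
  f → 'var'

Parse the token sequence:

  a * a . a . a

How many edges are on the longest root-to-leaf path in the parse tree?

6

[e [e [e [t [f a] * [t [f a]]]] . [t [f a]]] . [t [f a]]]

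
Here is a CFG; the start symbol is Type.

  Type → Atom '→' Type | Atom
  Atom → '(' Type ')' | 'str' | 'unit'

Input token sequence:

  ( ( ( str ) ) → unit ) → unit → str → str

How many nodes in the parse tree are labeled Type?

8

[Type [Atom ( [Type [Atom ( [Type [Atom ( [Type [Atom str]] )]] )] → [Type [Atom unit]]] )] → [Type [Atom unit] → [Type [Atom str] → [Type [Atom str]]]]]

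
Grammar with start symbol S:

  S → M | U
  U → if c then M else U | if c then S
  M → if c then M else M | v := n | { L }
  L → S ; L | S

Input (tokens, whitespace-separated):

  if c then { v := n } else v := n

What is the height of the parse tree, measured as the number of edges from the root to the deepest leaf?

[S [M if c then [M { [L [S [M v := n]]] }] else [M v := n]]]

6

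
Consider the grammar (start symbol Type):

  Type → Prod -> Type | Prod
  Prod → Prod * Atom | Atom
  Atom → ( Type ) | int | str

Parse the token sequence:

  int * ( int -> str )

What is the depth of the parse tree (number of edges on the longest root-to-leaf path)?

7

[Type [Prod [Prod [Atom int]] * [Atom ( [Type [Prod [Atom int]] -> [Type [Prod [Atom str]]]] )]]]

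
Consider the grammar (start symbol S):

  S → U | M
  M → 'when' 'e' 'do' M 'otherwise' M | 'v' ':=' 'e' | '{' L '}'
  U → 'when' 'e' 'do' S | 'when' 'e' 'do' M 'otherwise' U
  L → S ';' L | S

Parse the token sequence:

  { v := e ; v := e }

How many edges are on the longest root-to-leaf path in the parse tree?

6

[S [M { [L [S [M v := e]] ; [L [S [M v := e]]]] }]]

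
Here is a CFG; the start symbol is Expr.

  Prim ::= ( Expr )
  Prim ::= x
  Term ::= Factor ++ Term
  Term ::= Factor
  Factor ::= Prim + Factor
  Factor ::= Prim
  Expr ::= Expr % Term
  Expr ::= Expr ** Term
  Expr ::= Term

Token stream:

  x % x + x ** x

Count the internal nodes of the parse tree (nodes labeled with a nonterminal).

[Expr [Expr [Expr [Term [Factor [Prim x]]]] % [Term [Factor [Prim x] + [Factor [Prim x]]]]] ** [Term [Factor [Prim x]]]]

14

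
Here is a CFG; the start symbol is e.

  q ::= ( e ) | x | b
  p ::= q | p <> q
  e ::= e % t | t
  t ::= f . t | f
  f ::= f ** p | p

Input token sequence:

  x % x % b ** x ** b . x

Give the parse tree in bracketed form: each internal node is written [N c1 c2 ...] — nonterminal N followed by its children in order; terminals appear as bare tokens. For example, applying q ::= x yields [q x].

[e [e [e [t [f [p [q x]]]]] % [t [f [p [q x]]]]] % [t [f [f [f [p [q b]]] ** [p [q x]]] ** [p [q b]]] . [t [f [p [q x]]]]]]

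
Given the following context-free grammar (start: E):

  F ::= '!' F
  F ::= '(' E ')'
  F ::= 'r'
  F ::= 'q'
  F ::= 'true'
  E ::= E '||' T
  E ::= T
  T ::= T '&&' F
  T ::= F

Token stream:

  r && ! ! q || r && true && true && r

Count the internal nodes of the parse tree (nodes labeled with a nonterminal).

16

[E [E [T [T [F r]] && [F ! [F ! [F q]]]]] || [T [T [T [T [F r]] && [F true]] && [F true]] && [F r]]]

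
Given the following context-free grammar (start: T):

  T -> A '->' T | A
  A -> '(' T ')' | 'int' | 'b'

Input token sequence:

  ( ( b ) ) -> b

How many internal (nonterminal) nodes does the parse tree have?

8

[T [A ( [T [A ( [T [A b]] )]] )] -> [T [A b]]]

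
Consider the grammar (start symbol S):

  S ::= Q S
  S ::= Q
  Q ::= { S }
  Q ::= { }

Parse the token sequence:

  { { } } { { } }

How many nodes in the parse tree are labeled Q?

4

[S [Q { [S [Q { }]] }] [S [Q { [S [Q { }]] }]]]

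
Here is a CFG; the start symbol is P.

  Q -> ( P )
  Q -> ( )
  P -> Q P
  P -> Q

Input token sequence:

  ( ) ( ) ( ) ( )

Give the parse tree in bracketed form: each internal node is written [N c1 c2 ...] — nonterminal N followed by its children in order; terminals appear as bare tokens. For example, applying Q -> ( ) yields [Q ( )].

[P [Q ( )] [P [Q ( )] [P [Q ( )] [P [Q ( )]]]]]

P
Q P
( ) P
( ) Q P
( ) ( ) P
( ) ( ) Q P
( ) ( ) ( ) P
( ) ( ) ( ) Q
( ) ( ) ( ) ( )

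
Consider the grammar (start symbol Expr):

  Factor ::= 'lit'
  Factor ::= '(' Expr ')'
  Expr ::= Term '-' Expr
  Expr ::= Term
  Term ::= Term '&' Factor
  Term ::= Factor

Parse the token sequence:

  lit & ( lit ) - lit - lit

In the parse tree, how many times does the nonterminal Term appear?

[Expr [Term [Term [Factor lit]] & [Factor ( [Expr [Term [Factor lit]]] )]] - [Expr [Term [Factor lit]] - [Expr [Term [Factor lit]]]]]

5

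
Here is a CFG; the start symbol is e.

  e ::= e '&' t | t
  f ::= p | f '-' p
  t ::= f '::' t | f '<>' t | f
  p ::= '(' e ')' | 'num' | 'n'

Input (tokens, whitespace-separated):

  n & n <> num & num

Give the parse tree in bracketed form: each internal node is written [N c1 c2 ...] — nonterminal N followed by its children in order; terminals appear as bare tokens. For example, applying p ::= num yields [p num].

[e [e [e [t [f [p n]]]] & [t [f [p n]] <> [t [f [p num]]]]] & [t [f [p num]]]]

e
e & t
e & t & t
t & t & t
f & t & t
p & t & t
n & t & t
n & f <> t & t
n & p <> t & t
n & n <> t & t
n & n <> f & t
n & n <> p & t
n & n <> num & t
n & n <> num & f
n & n <> num & p
n & n <> num & num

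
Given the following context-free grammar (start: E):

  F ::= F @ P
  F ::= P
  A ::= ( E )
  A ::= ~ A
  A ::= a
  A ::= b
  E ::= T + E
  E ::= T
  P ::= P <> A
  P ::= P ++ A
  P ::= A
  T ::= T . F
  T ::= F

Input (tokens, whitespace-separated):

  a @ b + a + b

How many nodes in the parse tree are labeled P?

[E [T [F [F [P [A a]]] @ [P [A b]]]] + [E [T [F [P [A a]]]] + [E [T [F [P [A b]]]]]]]

4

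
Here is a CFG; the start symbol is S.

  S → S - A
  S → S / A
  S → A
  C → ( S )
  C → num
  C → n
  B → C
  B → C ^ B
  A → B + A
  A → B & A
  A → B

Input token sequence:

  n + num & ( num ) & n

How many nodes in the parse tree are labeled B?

5

[S [A [B [C n]] + [A [B [C num]] & [A [B [C ( [S [A [B [C num]]]] )]] & [A [B [C n]]]]]]]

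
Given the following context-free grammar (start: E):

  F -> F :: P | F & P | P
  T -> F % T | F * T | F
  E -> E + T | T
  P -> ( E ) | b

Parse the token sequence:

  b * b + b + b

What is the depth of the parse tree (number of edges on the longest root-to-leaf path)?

7

[E [E [E [T [F [P b]] * [T [F [P b]]]]] + [T [F [P b]]]] + [T [F [P b]]]]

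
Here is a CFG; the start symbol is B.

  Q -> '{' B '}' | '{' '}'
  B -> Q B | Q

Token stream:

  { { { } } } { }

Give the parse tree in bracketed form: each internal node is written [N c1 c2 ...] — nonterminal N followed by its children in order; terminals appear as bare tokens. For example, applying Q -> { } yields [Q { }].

[B [Q { [B [Q { [B [Q { }]] }]] }] [B [Q { }]]]

B
Q B
{ B } B
{ Q } B
{ { B } } B
{ { Q } } B
{ { { } } } B
{ { { } } } Q
{ { { } } } { }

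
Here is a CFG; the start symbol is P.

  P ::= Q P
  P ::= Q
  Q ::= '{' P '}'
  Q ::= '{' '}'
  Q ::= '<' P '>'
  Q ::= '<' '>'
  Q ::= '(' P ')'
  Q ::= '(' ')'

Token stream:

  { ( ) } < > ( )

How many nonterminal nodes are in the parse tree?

[P [Q { [P [Q ( )]] }] [P [Q < >] [P [Q ( )]]]]

8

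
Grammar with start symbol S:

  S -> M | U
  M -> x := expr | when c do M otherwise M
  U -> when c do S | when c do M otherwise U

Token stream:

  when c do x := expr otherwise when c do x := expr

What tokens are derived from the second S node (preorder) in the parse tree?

[S [U when c do [M x := expr] otherwise [U when c do [S [M x := expr]]]]]

x := expr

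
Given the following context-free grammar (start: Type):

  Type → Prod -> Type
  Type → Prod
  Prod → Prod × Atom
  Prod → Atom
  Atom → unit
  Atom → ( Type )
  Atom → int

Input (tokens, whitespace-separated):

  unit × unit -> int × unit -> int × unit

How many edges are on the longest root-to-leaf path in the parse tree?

6

[Type [Prod [Prod [Atom unit]] × [Atom unit]] -> [Type [Prod [Prod [Atom int]] × [Atom unit]] -> [Type [Prod [Prod [Atom int]] × [Atom unit]]]]]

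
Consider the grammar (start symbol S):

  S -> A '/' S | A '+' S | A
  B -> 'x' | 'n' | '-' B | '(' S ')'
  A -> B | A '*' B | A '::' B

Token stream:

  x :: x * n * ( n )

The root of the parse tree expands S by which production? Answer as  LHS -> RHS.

S -> A

[S [A [A [A [A [B x]] :: [B x]] * [B n]] * [B ( [S [A [B n]]] )]]]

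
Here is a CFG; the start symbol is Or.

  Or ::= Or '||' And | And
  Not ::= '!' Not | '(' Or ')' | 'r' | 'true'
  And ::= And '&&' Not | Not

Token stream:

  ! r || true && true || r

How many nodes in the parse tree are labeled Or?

[Or [Or [Or [And [Not ! [Not r]]]] || [And [And [Not true]] && [Not true]]] || [And [Not r]]]

3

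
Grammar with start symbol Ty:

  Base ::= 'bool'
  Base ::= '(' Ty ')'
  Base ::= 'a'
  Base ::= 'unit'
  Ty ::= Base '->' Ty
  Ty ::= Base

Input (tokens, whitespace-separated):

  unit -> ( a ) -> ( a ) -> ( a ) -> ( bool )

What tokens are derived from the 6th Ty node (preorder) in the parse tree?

[Ty [Base unit] -> [Ty [Base ( [Ty [Base a]] )] -> [Ty [Base ( [Ty [Base a]] )] -> [Ty [Base ( [Ty [Base a]] )] -> [Ty [Base ( [Ty [Base bool]] )]]]]]]

( a ) -> ( bool )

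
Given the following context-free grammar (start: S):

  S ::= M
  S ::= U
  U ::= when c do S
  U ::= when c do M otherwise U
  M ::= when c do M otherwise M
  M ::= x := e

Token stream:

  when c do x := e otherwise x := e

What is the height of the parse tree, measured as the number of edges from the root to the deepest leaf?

3

[S [M when c do [M x := e] otherwise [M x := e]]]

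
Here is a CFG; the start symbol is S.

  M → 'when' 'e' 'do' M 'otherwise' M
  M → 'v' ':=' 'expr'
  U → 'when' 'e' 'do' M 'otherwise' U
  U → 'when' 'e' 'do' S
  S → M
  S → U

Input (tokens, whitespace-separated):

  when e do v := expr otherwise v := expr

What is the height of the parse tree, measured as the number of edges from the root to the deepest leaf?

[S [M when e do [M v := expr] otherwise [M v := expr]]]

3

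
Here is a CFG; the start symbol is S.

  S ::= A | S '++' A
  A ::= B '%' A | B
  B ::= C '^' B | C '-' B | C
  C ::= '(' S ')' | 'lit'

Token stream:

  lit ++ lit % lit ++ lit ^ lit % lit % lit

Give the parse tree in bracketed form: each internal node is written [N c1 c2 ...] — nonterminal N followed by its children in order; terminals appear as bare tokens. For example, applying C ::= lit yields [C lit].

S
S ++ A
S ++ A ++ A
A ++ A ++ A
B ++ A ++ A
C ++ A ++ A
lit ++ A ++ A
lit ++ B % A ++ A
lit ++ C % A ++ A
lit ++ lit % A ++ A
lit ++ lit % B ++ A
lit ++ lit % C ++ A
lit ++ lit % lit ++ A
lit ++ lit % lit ++ B % A
lit ++ lit % lit ++ C ^ B % A
lit ++ lit % lit ++ lit ^ B % A
lit ++ lit % lit ++ lit ^ C % A
lit ++ lit % lit ++ lit ^ lit % A
lit ++ lit % lit ++ lit ^ lit % B % A
lit ++ lit % lit ++ lit ^ lit % C % A
lit ++ lit % lit ++ lit ^ lit % lit % A
lit ++ lit % lit ++ lit ^ lit % lit % B
lit ++ lit % lit ++ lit ^ lit % lit % C
lit ++ lit % lit ++ lit ^ lit % lit % lit

[S [S [S [A [B [C lit]]]] ++ [A [B [C lit]] % [A [B [C lit]]]]] ++ [A [B [C lit] ^ [B [C lit]]] % [A [B [C lit]] % [A [B [C lit]]]]]]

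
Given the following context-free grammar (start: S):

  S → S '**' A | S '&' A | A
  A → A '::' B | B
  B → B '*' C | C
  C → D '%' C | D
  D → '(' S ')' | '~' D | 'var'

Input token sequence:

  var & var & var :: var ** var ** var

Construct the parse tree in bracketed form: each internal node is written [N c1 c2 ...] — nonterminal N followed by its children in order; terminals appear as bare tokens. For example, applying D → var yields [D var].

[S [S [S [S [S [A [B [C [D var]]]]] & [A [B [C [D var]]]]] & [A [A [B [C [D var]]]] :: [B [C [D var]]]]] ** [A [B [C [D var]]]]] ** [A [B [C [D var]]]]]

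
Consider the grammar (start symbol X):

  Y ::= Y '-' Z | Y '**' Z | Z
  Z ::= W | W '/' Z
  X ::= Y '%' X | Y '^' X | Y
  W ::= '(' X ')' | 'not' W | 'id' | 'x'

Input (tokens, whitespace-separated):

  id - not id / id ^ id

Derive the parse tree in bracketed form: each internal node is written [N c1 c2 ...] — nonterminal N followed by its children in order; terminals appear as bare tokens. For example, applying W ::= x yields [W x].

[X [Y [Y [Z [W id]]] - [Z [W not [W id]] / [Z [W id]]]] ^ [X [Y [Z [W id]]]]]

X
Y ^ X
Y - Z ^ X
Z - Z ^ X
W - Z ^ X
id - Z ^ X
id - W / Z ^ X
id - not W / Z ^ X
id - not id / Z ^ X
id - not id / W ^ X
id - not id / id ^ X
id - not id / id ^ Y
id - not id / id ^ Z
id - not id / id ^ W
id - not id / id ^ id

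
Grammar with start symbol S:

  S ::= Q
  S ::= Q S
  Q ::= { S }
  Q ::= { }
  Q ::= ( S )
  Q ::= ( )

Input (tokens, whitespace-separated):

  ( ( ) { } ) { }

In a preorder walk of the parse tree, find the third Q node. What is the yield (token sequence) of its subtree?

[S [Q ( [S [Q ( )] [S [Q { }]]] )] [S [Q { }]]]

{ }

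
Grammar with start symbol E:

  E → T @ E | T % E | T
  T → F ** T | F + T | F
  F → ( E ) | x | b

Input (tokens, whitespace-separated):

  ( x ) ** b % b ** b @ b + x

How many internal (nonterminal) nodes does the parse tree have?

[E [T [F ( [E [T [F x]]] )] ** [T [F b]]] % [E [T [F b] ** [T [F b]]] @ [E [T [F b] + [T [F x]]]]]]

18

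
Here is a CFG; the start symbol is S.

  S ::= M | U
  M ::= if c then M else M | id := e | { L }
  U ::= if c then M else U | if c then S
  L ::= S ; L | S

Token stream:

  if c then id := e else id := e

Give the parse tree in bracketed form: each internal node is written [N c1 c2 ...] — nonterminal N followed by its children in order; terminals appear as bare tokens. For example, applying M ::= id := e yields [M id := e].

[S [M if c then [M id := e] else [M id := e]]]

S
M
if c then M else M
if c then id := e else M
if c then id := e else id := e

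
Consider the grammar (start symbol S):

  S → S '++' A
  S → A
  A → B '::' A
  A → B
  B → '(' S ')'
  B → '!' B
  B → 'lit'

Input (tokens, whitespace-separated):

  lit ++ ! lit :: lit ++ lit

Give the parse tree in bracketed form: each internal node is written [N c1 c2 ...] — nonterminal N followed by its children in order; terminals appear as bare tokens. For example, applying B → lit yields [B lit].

[S [S [S [A [B lit]]] ++ [A [B ! [B lit]] :: [A [B lit]]]] ++ [A [B lit]]]

S
S ++ A
S ++ A ++ A
A ++ A ++ A
B ++ A ++ A
lit ++ A ++ A
lit ++ B :: A ++ A
lit ++ ! B :: A ++ A
lit ++ ! lit :: A ++ A
lit ++ ! lit :: B ++ A
lit ++ ! lit :: lit ++ A
lit ++ ! lit :: lit ++ B
lit ++ ! lit :: lit ++ lit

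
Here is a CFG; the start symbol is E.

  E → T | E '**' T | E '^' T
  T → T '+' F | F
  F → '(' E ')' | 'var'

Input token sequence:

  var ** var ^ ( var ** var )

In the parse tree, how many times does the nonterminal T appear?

[E [E [E [T [F var]]] ** [T [F var]]] ^ [T [F ( [E [E [T [F var]]] ** [T [F var]]] )]]]

5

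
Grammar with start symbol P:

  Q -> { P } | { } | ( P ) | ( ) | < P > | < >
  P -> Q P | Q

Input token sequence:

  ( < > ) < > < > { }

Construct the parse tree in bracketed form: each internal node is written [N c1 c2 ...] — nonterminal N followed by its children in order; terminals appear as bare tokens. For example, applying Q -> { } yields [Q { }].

P
Q P
( P ) P
( Q ) P
( < > ) P
( < > ) Q P
( < > ) < > P
( < > ) < > Q P
( < > ) < > < > P
( < > ) < > < > Q
( < > ) < > < > { }

[P [Q ( [P [Q < >]] )] [P [Q < >] [P [Q < >] [P [Q { }]]]]]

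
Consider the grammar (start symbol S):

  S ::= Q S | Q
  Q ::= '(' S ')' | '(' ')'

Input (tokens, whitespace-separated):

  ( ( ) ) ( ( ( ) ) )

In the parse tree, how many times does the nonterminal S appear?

[S [Q ( [S [Q ( )]] )] [S [Q ( [S [Q ( [S [Q ( )]] )]] )]]]

5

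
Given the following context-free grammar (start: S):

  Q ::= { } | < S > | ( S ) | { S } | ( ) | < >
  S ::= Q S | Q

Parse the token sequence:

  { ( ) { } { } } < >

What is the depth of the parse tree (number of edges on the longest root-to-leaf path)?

6

[S [Q { [S [Q ( )] [S [Q { }] [S [Q { }]]]] }] [S [Q < >]]]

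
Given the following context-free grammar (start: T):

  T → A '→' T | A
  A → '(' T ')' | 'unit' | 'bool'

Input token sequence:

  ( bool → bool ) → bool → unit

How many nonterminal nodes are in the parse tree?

[T [A ( [T [A bool] → [T [A bool]]] )] → [T [A bool] → [T [A unit]]]]

10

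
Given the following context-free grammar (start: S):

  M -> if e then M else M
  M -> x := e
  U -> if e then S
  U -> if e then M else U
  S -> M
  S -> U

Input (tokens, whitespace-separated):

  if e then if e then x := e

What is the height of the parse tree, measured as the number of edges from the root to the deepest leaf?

6

[S [U if e then [S [U if e then [S [M x := e]]]]]]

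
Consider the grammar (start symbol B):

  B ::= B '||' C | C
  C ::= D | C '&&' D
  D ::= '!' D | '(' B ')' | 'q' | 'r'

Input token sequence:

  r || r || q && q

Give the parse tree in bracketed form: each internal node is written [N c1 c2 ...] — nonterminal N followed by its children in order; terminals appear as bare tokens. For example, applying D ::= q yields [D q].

[B [B [B [C [D r]]] || [C [D r]]] || [C [C [D q]] && [D q]]]

B
B || C
B || C || C
C || C || C
D || C || C
r || C || C
r || D || C
r || r || C
r || r || C && D
r || r || D && D
r || r || q && D
r || r || q && q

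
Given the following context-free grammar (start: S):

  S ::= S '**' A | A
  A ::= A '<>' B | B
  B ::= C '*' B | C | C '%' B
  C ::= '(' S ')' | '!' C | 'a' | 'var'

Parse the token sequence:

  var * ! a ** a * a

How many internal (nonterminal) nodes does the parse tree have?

[S [S [A [B [C var] * [B [C ! [C a]]]]]] ** [A [B [C a] * [B [C a]]]]]

13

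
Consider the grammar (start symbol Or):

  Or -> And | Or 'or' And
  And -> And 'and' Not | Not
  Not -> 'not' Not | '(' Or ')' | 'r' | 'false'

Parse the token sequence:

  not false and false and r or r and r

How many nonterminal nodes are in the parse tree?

[Or [Or [And [And [And [Not not [Not false]]] and [Not false]] and [Not r]]] or [And [And [Not r]] and [Not r]]]

13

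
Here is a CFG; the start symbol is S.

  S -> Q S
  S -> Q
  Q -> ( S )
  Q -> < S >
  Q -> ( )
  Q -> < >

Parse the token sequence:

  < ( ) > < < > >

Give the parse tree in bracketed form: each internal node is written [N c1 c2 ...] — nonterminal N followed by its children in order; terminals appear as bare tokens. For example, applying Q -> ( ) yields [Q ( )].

[S [Q < [S [Q ( )]] >] [S [Q < [S [Q < >]] >]]]

S
Q S
< S > S
< Q > S
< ( ) > S
< ( ) > Q
< ( ) > < S >
< ( ) > < Q >
< ( ) > < < > >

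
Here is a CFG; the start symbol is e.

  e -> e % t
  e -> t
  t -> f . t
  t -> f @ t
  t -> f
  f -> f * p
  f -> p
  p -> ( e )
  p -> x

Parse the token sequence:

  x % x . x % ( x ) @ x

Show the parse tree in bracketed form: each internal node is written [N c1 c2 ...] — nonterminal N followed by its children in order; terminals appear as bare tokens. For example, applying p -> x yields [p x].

e
e % t
e % t % t
t % t % t
f % t % t
p % t % t
x % t % t
x % f . t % t
x % p . t % t
x % x . t % t
x % x . f % t
x % x . p % t
x % x . x % t
x % x . x % f @ t
x % x . x % p @ t
x % x . x % ( e ) @ t
x % x . x % ( t ) @ t
x % x . x % ( f ) @ t
x % x . x % ( p ) @ t
x % x . x % ( x ) @ t
x % x . x % ( x ) @ f
x % x . x % ( x ) @ p
x % x . x % ( x ) @ x

[e [e [e [t [f [p x]]]] % [t [f [p x]] . [t [f [p x]]]]] % [t [f [p ( [e [t [f [p x]]]] )]] @ [t [f [p x]]]]]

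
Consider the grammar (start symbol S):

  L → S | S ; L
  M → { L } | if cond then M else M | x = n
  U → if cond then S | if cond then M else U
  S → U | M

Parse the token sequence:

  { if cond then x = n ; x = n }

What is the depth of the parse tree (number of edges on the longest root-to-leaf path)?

7

[S [M { [L [S [U if cond then [S [M x = n]]]] ; [L [S [M x = n]]]] }]]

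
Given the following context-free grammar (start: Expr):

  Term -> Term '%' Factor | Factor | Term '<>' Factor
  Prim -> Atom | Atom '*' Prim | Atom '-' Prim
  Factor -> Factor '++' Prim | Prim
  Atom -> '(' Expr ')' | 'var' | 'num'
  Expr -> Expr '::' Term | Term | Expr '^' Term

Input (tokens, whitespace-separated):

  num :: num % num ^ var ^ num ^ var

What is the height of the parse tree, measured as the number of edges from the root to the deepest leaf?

[Expr [Expr [Expr [Expr [Expr [Term [Factor [Prim [Atom num]]]]] :: [Term [Term [Factor [Prim [Atom num]]]] % [Factor [Prim [Atom num]]]]] ^ [Term [Factor [Prim [Atom var]]]]] ^ [Term [Factor [Prim [Atom num]]]]] ^ [Term [Factor [Prim [Atom var]]]]]

9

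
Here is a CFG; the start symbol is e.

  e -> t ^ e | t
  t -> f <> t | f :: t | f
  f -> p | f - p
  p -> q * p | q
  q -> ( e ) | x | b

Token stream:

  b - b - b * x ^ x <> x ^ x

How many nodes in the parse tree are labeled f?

[e [t [f [f [f [p [q b]]] - [p [q b]]] - [p [q b] * [p [q x]]]]] ^ [e [t [f [p [q x]]] <> [t [f [p [q x]]]]] ^ [e [t [f [p [q x]]]]]]]

6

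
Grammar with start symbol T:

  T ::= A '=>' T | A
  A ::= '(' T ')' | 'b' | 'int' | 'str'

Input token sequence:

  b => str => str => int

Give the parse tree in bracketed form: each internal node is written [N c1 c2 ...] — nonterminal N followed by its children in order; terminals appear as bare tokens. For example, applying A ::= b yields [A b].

T
A => T
b => T
b => A => T
b => str => T
b => str => A => T
b => str => str => T
b => str => str => A
b => str => str => int

[T [A b] => [T [A str] => [T [A str] => [T [A int]]]]]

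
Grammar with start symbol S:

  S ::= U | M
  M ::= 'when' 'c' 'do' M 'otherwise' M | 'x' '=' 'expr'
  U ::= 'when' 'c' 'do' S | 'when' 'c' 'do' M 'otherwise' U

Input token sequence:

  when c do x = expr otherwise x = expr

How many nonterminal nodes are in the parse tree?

4

[S [M when c do [M x = expr] otherwise [M x = expr]]]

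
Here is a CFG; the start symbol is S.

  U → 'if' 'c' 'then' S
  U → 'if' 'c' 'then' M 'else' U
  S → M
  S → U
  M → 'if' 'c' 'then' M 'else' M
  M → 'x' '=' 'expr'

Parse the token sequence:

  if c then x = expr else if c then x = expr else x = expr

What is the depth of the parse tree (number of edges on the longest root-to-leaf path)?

[S [M if c then [M x = expr] else [M if c then [M x = expr] else [M x = expr]]]]

4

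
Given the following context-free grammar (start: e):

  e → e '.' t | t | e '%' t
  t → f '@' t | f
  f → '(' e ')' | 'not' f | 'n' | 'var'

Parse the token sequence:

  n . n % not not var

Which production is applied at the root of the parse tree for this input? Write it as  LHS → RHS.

[e [e [e [t [f n]]] . [t [f n]]] % [t [f not [f not [f var]]]]]

e → e '%' t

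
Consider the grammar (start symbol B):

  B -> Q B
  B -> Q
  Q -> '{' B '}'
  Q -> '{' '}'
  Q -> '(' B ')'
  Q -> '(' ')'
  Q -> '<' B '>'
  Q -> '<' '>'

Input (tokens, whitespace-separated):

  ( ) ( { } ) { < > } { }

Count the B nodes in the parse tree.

6

[B [Q ( )] [B [Q ( [B [Q { }]] )] [B [Q { [B [Q < >]] }] [B [Q { }]]]]]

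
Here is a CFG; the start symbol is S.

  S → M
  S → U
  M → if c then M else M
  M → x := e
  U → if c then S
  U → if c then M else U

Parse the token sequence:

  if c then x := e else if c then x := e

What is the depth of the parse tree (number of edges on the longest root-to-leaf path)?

[S [U if c then [M x := e] else [U if c then [S [M x := e]]]]]

5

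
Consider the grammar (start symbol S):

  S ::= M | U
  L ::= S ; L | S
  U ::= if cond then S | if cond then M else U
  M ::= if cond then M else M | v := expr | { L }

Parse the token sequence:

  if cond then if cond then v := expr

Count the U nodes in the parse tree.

[S [U if cond then [S [U if cond then [S [M v := expr]]]]]]

2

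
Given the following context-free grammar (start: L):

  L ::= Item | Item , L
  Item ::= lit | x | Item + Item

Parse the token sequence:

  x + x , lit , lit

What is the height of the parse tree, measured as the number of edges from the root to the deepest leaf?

[L [Item [Item x] + [Item x]] , [L [Item lit] , [L [Item lit]]]]

4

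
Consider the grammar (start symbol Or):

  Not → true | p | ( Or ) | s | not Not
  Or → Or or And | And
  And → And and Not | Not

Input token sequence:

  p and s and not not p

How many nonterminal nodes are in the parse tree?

9

[Or [And [And [And [Not p]] and [Not s]] and [Not not [Not not [Not p]]]]]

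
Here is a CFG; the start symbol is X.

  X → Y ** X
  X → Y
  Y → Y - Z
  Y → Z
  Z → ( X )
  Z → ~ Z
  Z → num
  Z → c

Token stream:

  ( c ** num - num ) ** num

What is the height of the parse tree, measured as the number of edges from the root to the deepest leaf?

[X [Y [Z ( [X [Y [Z c]] ** [X [Y [Y [Z num]] - [Z num]]]] )]] ** [X [Y [Z num]]]]

8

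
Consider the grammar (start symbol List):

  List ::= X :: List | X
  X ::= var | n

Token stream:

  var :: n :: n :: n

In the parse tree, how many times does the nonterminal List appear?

[List [X var] :: [List [X n] :: [List [X n] :: [List [X n]]]]]

4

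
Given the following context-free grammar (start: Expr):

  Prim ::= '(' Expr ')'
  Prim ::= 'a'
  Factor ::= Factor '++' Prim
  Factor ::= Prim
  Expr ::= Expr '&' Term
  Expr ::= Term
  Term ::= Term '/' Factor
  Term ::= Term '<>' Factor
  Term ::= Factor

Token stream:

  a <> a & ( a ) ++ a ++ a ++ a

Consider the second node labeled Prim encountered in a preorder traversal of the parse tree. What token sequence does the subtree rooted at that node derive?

[Expr [Expr [Term [Term [Factor [Prim a]]] <> [Factor [Prim a]]]] & [Term [Factor [Factor [Factor [Factor [Prim ( [Expr [Term [Factor [Prim a]]]] )]] ++ [Prim a]] ++ [Prim a]] ++ [Prim a]]]]

a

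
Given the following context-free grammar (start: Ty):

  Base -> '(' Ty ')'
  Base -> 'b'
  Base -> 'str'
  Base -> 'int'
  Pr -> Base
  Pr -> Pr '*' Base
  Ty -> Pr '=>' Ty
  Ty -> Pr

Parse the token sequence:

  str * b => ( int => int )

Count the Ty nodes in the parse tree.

4

[Ty [Pr [Pr [Base str]] * [Base b]] => [Ty [Pr [Base ( [Ty [Pr [Base int]] => [Ty [Pr [Base int]]]] )]]]]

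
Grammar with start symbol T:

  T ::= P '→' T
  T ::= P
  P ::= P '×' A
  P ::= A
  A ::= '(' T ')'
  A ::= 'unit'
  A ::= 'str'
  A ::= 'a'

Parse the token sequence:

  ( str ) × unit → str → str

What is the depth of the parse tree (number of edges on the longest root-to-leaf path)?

7

[T [P [P [A ( [T [P [A str]]] )]] × [A unit]] → [T [P [A str]] → [T [P [A str]]]]]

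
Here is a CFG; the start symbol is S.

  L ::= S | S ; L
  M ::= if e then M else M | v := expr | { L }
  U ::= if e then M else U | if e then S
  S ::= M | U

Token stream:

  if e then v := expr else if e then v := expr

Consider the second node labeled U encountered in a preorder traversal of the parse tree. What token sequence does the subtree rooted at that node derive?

[S [U if e then [M v := expr] else [U if e then [S [M v := expr]]]]]

if e then v := expr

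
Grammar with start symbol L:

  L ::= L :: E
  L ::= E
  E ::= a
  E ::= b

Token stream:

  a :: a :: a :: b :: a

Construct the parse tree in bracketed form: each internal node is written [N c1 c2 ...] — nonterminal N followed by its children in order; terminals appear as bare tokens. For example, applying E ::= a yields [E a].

L
L :: E
L :: E :: E
L :: E :: E :: E
L :: E :: E :: E :: E
E :: E :: E :: E :: E
a :: E :: E :: E :: E
a :: a :: E :: E :: E
a :: a :: a :: E :: E
a :: a :: a :: b :: E
a :: a :: a :: b :: a

[L [L [L [L [L [E a]] :: [E a]] :: [E a]] :: [E b]] :: [E a]]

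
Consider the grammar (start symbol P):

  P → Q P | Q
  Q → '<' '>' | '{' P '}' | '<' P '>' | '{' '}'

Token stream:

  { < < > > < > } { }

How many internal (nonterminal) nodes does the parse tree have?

10

[P [Q { [P [Q < [P [Q < >]] >] [P [Q < >]]] }] [P [Q { }]]]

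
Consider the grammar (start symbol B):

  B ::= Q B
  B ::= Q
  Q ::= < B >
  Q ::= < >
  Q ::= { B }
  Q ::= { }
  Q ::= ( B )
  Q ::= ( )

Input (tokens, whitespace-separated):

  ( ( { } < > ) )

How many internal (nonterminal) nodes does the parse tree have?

8

[B [Q ( [B [Q ( [B [Q { }] [B [Q < >]]] )]] )]]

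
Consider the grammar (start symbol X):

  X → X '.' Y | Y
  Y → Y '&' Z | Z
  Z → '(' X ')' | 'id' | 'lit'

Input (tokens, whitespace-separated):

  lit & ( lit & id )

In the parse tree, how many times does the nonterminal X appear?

2

[X [Y [Y [Z lit]] & [Z ( [X [Y [Y [Z lit]] & [Z id]]] )]]]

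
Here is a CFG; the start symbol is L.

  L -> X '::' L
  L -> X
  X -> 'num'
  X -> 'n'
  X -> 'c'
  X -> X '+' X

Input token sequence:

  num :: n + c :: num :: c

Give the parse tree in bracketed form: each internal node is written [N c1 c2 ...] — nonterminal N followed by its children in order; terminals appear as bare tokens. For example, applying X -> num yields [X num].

L
X :: L
num :: L
num :: X :: L
num :: X + X :: L
num :: n + X :: L
num :: n + c :: L
num :: n + c :: X :: L
num :: n + c :: num :: L
num :: n + c :: num :: X
num :: n + c :: num :: c

[L [X num] :: [L [X [X n] + [X c]] :: [L [X num] :: [L [X c]]]]]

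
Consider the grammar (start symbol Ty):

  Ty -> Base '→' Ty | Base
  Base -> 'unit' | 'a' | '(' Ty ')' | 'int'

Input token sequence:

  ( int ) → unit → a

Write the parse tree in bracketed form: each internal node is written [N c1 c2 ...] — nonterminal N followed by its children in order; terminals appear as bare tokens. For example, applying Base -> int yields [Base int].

[Ty [Base ( [Ty [Base int]] )] → [Ty [Base unit] → [Ty [Base a]]]]

Ty
Base → Ty
( Ty ) → Ty
( Base ) → Ty
( int ) → Ty
( int ) → Base → Ty
( int ) → unit → Ty
( int ) → unit → Base
( int ) → unit → a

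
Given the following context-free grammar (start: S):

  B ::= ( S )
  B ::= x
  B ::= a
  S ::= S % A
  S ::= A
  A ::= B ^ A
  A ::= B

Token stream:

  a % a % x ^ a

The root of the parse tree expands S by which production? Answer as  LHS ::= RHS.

[S [S [S [A [B a]]] % [A [B a]]] % [A [B x] ^ [A [B a]]]]

S ::= S % A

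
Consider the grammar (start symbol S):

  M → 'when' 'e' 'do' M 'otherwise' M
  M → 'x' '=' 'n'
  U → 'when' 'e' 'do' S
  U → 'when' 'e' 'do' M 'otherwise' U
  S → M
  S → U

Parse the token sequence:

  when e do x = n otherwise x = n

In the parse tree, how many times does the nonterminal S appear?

1

[S [M when e do [M x = n] otherwise [M x = n]]]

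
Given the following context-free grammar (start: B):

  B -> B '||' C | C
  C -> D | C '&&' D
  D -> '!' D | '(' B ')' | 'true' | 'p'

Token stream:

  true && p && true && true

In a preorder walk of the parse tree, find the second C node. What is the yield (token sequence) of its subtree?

true && p && true

[B [C [C [C [C [D true]] && [D p]] && [D true]] && [D true]]]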